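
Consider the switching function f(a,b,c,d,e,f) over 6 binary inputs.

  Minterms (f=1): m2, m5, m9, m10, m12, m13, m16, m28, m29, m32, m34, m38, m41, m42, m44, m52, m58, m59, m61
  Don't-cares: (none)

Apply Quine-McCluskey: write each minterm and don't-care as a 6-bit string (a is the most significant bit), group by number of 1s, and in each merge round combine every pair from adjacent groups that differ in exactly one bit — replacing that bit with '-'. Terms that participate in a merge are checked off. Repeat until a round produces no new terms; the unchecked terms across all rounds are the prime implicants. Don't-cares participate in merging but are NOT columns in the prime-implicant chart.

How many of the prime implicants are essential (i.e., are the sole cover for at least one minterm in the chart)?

size-2^0 implicants → 000010(✓)  000101(✓)  001001(✓)  001010(✓)  001100(✓)  001101(✓)  010000  011100(✓)  011101(✓)  100000(✓)  100010(✓)  100110(✓)  101001(✓)  101010(✓)  101100(✓)  110100  111010(✓)  111011(✓)  111101(✓)
size-2^1 implicants → -00010(✓)  -01001  -01010(✓)  -01100  -11101  0-1100(✓)  0-1101(✓)  00-010(✓)  00-101  001-01  00110-(✓)  01110-(✓)  1-1010  10-010(✓)  100-10  1000-0  11101-
size-2^2 implicants → -0-010  0-110-
Unchecked terms (primes): -0-010, -01001, -01100, -11101, 0-110-, 00-101, 001-01, 010000, 1-1010, 100-10, 1000-0, 110100, 11101-
Minterm coverage:
  m2 ⊆ -0-010 [E]
  m5 ⊆ 00-101 [E]
  m9 ⊆ -01001,001-01
  m10 ⊆ -0-010 [E]
  m12 ⊆ -01100,0-110-
  m13 ⊆ 0-110-,00-101,001-01
  m16 ⊆ 010000 [E]
  m28 ⊆ 0-110- [E]
  m29 ⊆ -11101,0-110-
  m32 ⊆ 1000-0 [E]
  m34 ⊆ -0-010,100-10,1000-0
  m38 ⊆ 100-10 [E]
  m41 ⊆ -01001 [E]
  m42 ⊆ -0-010,1-1010
  m44 ⊆ -01100 [E]
  m52 ⊆ 110100 [E]
  m58 ⊆ 1-1010,11101-
  m59 ⊆ 11101- [E]
  m61 ⊆ -11101 [E]
E = {-0-010, -01001, -01100, -11101, 0-110-, 00-101, 010000, 100-10, 1000-0, 110100, 11101-}

11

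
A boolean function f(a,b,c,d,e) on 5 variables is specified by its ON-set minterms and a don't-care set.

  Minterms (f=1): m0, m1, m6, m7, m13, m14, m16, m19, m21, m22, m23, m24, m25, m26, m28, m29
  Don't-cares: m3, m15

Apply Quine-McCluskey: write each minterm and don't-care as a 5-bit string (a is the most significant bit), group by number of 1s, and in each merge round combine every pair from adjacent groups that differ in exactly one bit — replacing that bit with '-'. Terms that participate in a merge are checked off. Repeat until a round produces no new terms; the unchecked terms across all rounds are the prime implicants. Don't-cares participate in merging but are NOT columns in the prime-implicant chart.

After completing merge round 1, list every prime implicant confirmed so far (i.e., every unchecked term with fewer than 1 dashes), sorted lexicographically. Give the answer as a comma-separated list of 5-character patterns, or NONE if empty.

NONE

Round 0: 00000✓ 00001✓ 00011✓ 00110✓ 00111✓ 01101✓ 01110✓ 01111✓ 10000✓ 10011✓ 10101✓ 10110✓ 10111✓ 11000✓ 11001✓ 11010✓ 11100✓ 11101✓
Round 1: -0000 -0011✓ -0110✓ -0111✓ -1101 0-110✓ 0-111✓ 00-11✓ 000-1 0000- 0011-✓ 011-1 0111-✓ 1-000 1-101 10-11✓ 101-1 1011-✓ 11-00✓ 11-01✓ 110-0 1100-✓ 1110-✓
Round 2: -0-11 -011- 0-11- 11-0-
PIs = {-0-11, -0000, -011-, -1101, 0-11-, 000-1, 0000-, 011-1, 1-000, 1-101, 101-1, 11-0-, 110-0}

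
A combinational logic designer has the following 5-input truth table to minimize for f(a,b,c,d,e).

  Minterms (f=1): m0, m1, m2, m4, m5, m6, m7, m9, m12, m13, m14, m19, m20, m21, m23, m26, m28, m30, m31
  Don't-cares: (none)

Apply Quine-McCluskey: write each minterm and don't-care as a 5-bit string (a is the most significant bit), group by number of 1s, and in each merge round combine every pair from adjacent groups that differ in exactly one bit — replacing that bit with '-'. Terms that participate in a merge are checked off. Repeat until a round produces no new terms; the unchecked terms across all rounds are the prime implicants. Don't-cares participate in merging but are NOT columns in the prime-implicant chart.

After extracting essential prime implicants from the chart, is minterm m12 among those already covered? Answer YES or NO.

[col 0] 00000*, 00001*, 00010*, 00100*, 00101*, 00110*, 00111*, 01001*, 01100*, 01101*, 01110*, 10011*, 10100*, 10101*, 10111*, 11010*, 11100*, 11110*, 11111*
[col 1] -0100*, -0101*, -0111*, -1100*, -1110*, 0-001*, 0-100*, 0-101*, 0-110*, 00-00*, 00-01*, 00-10*, 000-0*, 0000-*, 001-0*, 001-1*, 0010-*, 0011-*, 01-01*, 011-0*, 0110-*, 1-100*, 1-111, 10-11, 101-1*, 1010-*, 11-10, 111-0*, 1111-
[col 2] --100, -01-1, -010-, -11-0, 0--01, 0-1-0, 0-10-, 00--0, 00-0-, 001--
Prime implicants: --100, -01-1, -010-, -11-0, 0--01, 0-1-0, 0-10-, 00--0, 00-0-, 001--, 1-111, 10-11, 11-10, 1111-
PI chart (minterm → PIs covering it):
  0 | 00--0,00-0-
  1 | 0--01,00-0-
  2 | 00--0  (sole → essential)
  4 | --100,-010-,0-1-0,0-10-,00--0,00-0-,001--
  5 | -01-1,-010-,0--01,0-10-,00-0-,001--
  6 | 0-1-0,00--0,001--
  7 | -01-1,001--
  9 | 0--01  (sole → essential)
  12 | --100,-11-0,0-1-0,0-10-
  13 | 0--01,0-10-
  14 | -11-0,0-1-0
  19 | 10-11  (sole → essential)
  20 | --100,-010-
  21 | -01-1,-010-
  23 | -01-1,1-111,10-11
  26 | 11-10  (sole → essential)
  28 | --100,-11-0
  30 | -11-0,11-10,1111-
  31 | 1-111,1111-
Essential prime implicants: 0--01, 00--0, 10-11, 11-10

NO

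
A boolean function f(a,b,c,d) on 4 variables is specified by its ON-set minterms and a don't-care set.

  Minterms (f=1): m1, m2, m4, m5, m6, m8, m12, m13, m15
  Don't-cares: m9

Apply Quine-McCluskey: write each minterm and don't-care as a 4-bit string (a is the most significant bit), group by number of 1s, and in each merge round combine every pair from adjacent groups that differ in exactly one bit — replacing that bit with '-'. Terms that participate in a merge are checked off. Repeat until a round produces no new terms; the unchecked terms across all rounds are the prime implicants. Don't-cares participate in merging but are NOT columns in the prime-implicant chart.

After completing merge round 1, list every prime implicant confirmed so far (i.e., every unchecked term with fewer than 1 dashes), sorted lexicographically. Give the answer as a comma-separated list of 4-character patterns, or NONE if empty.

NONE

[col 0] 0001*, 0010*, 0100*, 0101*, 0110*, 1000*, 1001*, 1100*, 1101*, 1111*
[col 1] -001*, -100*, -101*, 0-01*, 0-10, 01-0, 010-*, 1-00*, 1-01*, 100-*, 11-1, 110-*
[col 2] --01, -10-, 1-0-
Prime implicants: --01, -10-, 0-10, 01-0, 1-0-, 11-1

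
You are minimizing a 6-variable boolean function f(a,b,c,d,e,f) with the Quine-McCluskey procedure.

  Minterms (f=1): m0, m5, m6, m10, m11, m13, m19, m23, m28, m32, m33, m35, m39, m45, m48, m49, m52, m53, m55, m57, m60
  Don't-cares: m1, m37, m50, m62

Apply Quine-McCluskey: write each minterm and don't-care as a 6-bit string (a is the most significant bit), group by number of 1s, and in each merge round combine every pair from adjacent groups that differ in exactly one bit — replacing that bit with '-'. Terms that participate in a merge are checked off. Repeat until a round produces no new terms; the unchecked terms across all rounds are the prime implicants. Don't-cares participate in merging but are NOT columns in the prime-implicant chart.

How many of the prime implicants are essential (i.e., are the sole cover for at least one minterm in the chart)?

size-2^0 implicants → 000000(✓)  000001(✓)  000101(✓)  000110  001010(✓)  001011(✓)  001101(✓)  010011(✓)  010111(✓)  011100(✓)  100000(✓)  100001(✓)  100011(✓)  100101(✓)  100111(✓)  101101(✓)  110000(✓)  110001(✓)  110010(✓)  110100(✓)  110101(✓)  110111(✓)  111001(✓)  111100(✓)  111110(✓)
size-2^1 implicants → -00000(✓)  -00001(✓)  -00101(✓)  -01101(✓)  -10111  -11100  00-101(✓)  000-01(✓)  00000-(✓)  00101-  010-11  1-0000(✓)  1-0001(✓)  1-0101(✓)  1-0111(✓)  10-101(✓)  100-01(✓)  100-11(✓)  1000-1(✓)  10000-(✓)  1001-1(✓)  11-001  11-100  110-00(✓)  110-01(✓)  1100-0  11000-(✓)  1101-1(✓)  11010-(✓)  1111-0
size-2^2 implicants → -0-101  -00-01  -0000-  1-0-01  1-000-  1-01-1  100--1  110-0-
Unchecked terms (primes): -0-101, -00-01, -0000-, -10111, -11100, 000110, 00101-, 010-11, 1-0-01, 1-000-, 1-01-1, 100--1, 11-001, 11-100, 110-0-, 1100-0, 1111-0
Minterm coverage:
  m0 ⊆ -0000- [E]
  m5 ⊆ -0-101,-00-01
  m6 ⊆ 000110 [E]
  m10 ⊆ 00101- [E]
  m11 ⊆ 00101- [E]
  m13 ⊆ -0-101 [E]
  m19 ⊆ 010-11 [E]
  m23 ⊆ -10111,010-11
  m28 ⊆ -11100 [E]
  m32 ⊆ -0000-,1-000-
  m33 ⊆ -00-01,-0000-,1-0-01,1-000-,100--1
  m35 ⊆ 100--1 [E]
  m39 ⊆ 1-01-1,100--1
  m45 ⊆ -0-101 [E]
  m48 ⊆ 1-000-,110-0-,1100-0
  m49 ⊆ 1-0-01,1-000-,11-001,110-0-
  m52 ⊆ 11-100,110-0-
  m53 ⊆ 1-0-01,1-01-1,110-0-
  m55 ⊆ -10111,1-01-1
  m57 ⊆ 11-001 [E]
  m60 ⊆ -11100,11-100,1111-0
E = {-0-101, -0000-, -11100, 000110, 00101-, 010-11, 100--1, 11-001}

8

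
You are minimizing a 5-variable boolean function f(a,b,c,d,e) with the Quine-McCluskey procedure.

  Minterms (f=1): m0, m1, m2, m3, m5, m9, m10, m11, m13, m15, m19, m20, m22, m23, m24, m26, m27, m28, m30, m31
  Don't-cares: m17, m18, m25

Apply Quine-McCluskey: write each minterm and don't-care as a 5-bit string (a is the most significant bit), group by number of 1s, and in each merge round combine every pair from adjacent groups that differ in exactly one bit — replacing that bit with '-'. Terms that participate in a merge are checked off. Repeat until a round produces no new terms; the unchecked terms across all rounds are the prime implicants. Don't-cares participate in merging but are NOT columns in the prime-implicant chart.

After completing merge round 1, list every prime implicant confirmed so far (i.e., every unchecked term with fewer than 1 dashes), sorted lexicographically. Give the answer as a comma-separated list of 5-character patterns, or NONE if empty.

size-2^0 implicants → 00000(✓)  00001(✓)  00010(✓)  00011(✓)  00101(✓)  01001(✓)  01010(✓)  01011(✓)  01101(✓)  01111(✓)  10001(✓)  10010(✓)  10011(✓)  10100(✓)  10110(✓)  10111(✓)  11000(✓)  11001(✓)  11010(✓)  11011(✓)  11100(✓)  11110(✓)  11111(✓)
size-2^1 implicants → -0001(✓)  -0010(✓)  -0011(✓)  -1001(✓)  -1010(✓)  -1011(✓)  -1111(✓)  0-001(✓)  0-010(✓)  0-011(✓)  0-101(✓)  00-01(✓)  000-0(✓)  000-1(✓)  0000-(✓)  0001-(✓)  01-01(✓)  01-11(✓)  010-1(✓)  0101-(✓)  011-1(✓)  1-001(✓)  1-010(✓)  1-011(✓)  1-100(✓)  1-110(✓)  1-111(✓)  10-10(✓)  10-11(✓)  100-1(✓)  1001-(✓)  101-0(✓)  1011-(✓)  11-00(✓)  11-10(✓)  11-11(✓)  110-0(✓)  110-1(✓)  1100-(✓)  1101-(✓)  111-0(✓)  1111-(✓)
size-2^2 implicants → --001(✓)  --010(✓)  --011(✓)  -00-1(✓)  -001-(✓)  -1-11  -10-1(✓)  -101-(✓)  0--01  0-0-1(✓)  0-01-(✓)  000--  01--1  1--10(✓)  1--11(✓)  1-0-1(✓)  1-01-(✓)  1-1-0  1-11-(✓)  10-1-(✓)  11--0  11-1-(✓)  110--
size-2^3 implicants → --0-1  --01-  1--1-
Unchecked terms (primes): --0-1, --01-, -1-11, 0--01, 000--, 01--1, 1--1-, 1-1-0, 11--0, 110--

NONE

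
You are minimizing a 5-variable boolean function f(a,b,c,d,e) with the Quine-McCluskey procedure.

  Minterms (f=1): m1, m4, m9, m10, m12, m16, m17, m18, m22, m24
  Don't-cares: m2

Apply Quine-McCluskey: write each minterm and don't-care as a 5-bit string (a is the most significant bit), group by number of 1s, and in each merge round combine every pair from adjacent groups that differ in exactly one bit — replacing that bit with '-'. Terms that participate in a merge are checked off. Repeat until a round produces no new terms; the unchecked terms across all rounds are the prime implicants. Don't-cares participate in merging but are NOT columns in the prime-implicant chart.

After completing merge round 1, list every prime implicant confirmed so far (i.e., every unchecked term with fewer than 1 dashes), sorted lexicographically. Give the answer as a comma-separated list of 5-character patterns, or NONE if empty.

size-2^0 implicants → 00001(✓)  00010(✓)  00100(✓)  01001(✓)  01010(✓)  01100(✓)  10000(✓)  10001(✓)  10010(✓)  10110(✓)  11000(✓)
size-2^1 implicants → -0001  -0010  0-001  0-010  0-100  1-000  10-10  100-0  1000-
Unchecked terms (primes): -0001, -0010, 0-001, 0-010, 0-100, 1-000, 10-10, 100-0, 1000-

NONE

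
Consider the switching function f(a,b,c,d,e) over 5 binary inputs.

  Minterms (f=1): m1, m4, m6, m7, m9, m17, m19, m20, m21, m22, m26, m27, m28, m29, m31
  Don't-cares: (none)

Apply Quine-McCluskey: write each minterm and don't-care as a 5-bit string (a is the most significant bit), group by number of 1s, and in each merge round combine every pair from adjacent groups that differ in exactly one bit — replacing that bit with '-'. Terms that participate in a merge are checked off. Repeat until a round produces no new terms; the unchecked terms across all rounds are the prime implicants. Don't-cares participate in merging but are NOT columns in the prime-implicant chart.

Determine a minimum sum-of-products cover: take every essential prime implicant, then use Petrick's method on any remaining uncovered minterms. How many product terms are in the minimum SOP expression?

[col 0] 00001*, 00100*, 00110*, 00111*, 01001*, 10001*, 10011*, 10100*, 10101*, 10110*, 11010*, 11011*, 11100*, 11101*, 11111*
[col 1] -0001, -0100*, -0110*, 0-001, 001-0*, 0011-, 1-011, 1-100*, 1-101*, 10-01, 100-1, 101-0*, 1010-*, 11-11, 1101-, 111-1, 1110-*
[col 2] -01-0, 1-10-
Prime implicants: -0001, -01-0, 0-001, 0011-, 1-011, 1-10-, 10-01, 100-1, 11-11, 1101-, 111-1
PI chart (minterm → PIs covering it):
  1 | -0001,0-001
  4 | -01-0  (sole → essential)
  6 | -01-0,0011-
  7 | 0011-  (sole → essential)
  9 | 0-001  (sole → essential)
  17 | -0001,10-01,100-1
  19 | 1-011,100-1
  20 | -01-0,1-10-
  21 | 1-10-,10-01
  22 | -01-0  (sole → essential)
  26 | 1101-  (sole → essential)
  27 | 1-011,11-11,1101-
  28 | 1-10-  (sole → essential)
  29 | 1-10-,111-1
  31 | 11-11,111-1
Essential prime implicants: -01-0, 0-001, 0011-, 1-10-, 1101-
Petrick residual → 100-1, 11-11
Minimum SOP uses 7 PIs: b'ce' + a'c'd'e + a'b'cd + acd' + ab'c'e + abde + abc'd

7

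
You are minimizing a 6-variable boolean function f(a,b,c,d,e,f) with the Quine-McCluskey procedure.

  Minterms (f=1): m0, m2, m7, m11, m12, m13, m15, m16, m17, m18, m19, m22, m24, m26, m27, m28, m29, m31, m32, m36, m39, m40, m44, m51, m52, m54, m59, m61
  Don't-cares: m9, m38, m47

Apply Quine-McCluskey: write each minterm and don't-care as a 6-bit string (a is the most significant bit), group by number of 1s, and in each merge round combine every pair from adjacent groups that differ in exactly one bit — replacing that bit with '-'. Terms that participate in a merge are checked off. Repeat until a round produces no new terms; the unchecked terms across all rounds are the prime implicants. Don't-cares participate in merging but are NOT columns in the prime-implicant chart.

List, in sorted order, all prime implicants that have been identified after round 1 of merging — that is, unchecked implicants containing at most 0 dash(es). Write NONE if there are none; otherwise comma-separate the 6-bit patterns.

Round 0: 000000✓ 000010✓ 000111✓ 001001✓ 001011✓ 001100✓ 001101✓ 001111✓ 010000✓ 010001✓ 010010✓ 010011✓ 010110✓ 011000✓ 011010✓ 011011✓ 011100✓ 011101✓ 011111✓ 100000✓ 100100✓ 100110✓ 100111✓ 101000✓ 101100✓ 101111✓ 110011✓ 110100✓ 110110✓ 111011✓ 111101✓
Round 1: -00000 -00111✓ -01100 -01111✓ -10011✓ -10110 -11011✓ -11101 0-0000✓ 0-0010✓ 0-1011✓ 0-1100✓ 0-1101✓ 0-1111✓ 00-111✓ 0000-0✓ 001-01✓ 001-11✓ 0010-1✓ 0011-1✓ 00110-✓ 01-000✓ 01-010✓ 01-011✓ 010-10 0100-0✓ 0100-1✓ 01000-✓ 01001-✓ 011-00 011-11✓ 0110-0✓ 01101-✓ 0111-1✓ 01110-✓ 1-0100✓ 1-0110✓ 10-000✓ 10-100✓ 10-111✓ 100-00✓ 1001-0✓ 10011- 101-00✓ 11-011✓ 1101-0✓
Round 2: -0-111 -1-011 0-00-0 0-1-11 0-11-1 0-110- 001--1 01-0-0 01-01- 0100-- 1-01-0 10--00
PIs = {-0-111, -00000, -01100, -1-011, -10110, -11101, 0-00-0, 0-1-11, 0-11-1, 0-110-, 001--1, 01-0-0, 01-01-, 010-10, 0100--, 011-00, 1-01-0, 10--00, 10011-}

NONE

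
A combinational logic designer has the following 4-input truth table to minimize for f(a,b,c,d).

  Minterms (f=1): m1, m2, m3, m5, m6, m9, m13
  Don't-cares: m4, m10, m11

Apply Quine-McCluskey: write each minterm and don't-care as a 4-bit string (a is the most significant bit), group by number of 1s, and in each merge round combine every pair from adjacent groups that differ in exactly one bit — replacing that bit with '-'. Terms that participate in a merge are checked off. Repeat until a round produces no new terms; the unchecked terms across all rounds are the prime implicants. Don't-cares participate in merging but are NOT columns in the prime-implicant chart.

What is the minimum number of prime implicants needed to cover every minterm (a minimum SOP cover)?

3

[col 0] 0001*, 0010*, 0011*, 0100*, 0101*, 0110*, 1001*, 1010*, 1011*, 1101*
[col 1] -001*, -010*, -011*, -101*, 0-01*, 0-10, 00-1*, 001-*, 01-0, 010-, 1-01*, 10-1*, 101-*
[col 2] --01, -0-1, -01-
Prime implicants: --01, -0-1, -01-, 0-10, 01-0, 010-
PI chart (minterm → PIs covering it):
  1 | --01,-0-1
  2 | -01-,0-10
  3 | -0-1,-01-
  5 | --01,010-
  6 | 0-10,01-0
  9 | --01,-0-1
  13 | --01  (sole → essential)
Essential prime implicants: --01
Petrick residual → -0-1, 0-10
Minimum SOP uses 3 PIs: c'd + b'd + a'cd'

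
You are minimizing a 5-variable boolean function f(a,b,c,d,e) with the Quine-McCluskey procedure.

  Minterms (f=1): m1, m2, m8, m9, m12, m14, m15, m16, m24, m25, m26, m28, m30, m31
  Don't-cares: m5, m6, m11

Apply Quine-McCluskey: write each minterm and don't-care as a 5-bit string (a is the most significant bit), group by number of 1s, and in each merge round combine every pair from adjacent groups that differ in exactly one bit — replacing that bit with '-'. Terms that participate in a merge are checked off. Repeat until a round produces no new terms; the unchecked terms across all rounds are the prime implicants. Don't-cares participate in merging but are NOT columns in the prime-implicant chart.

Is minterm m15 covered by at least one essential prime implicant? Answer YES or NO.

YES

size-2^0 implicants → 00001(✓)  00010(✓)  00101(✓)  00110(✓)  01000(✓)  01001(✓)  01011(✓)  01100(✓)  01110(✓)  01111(✓)  10000(✓)  11000(✓)  11001(✓)  11010(✓)  11100(✓)  11110(✓)  11111(✓)
size-2^1 implicants → -1000(✓)  -1001(✓)  -1100(✓)  -1110(✓)  -1111(✓)  0-001  0-110  00-01  00-10  01-00(✓)  01-11  010-1  0100-(✓)  011-0(✓)  0111-(✓)  1-000  11-00(✓)  11-10(✓)  110-0(✓)  1100-(✓)  111-0(✓)  1111-(✓)
size-2^2 implicants → -1-00  -100-  -11-0  -111-  11--0
Unchecked terms (primes): -1-00, -100-, -11-0, -111-, 0-001, 0-110, 00-01, 00-10, 01-11, 010-1, 1-000, 11--0
Minterm coverage:
  m1 ⊆ 0-001,00-01
  m2 ⊆ 00-10 [E]
  m8 ⊆ -1-00,-100-
  m9 ⊆ -100-,0-001,010-1
  m12 ⊆ -1-00,-11-0
  m14 ⊆ -11-0,-111-,0-110
  m15 ⊆ -111-,01-11
  m16 ⊆ 1-000 [E]
  m24 ⊆ -1-00,-100-,1-000,11--0
  m25 ⊆ -100- [E]
  m26 ⊆ 11--0 [E]
  m28 ⊆ -1-00,-11-0,11--0
  m30 ⊆ -11-0,-111-,11--0
  m31 ⊆ -111- [E]
E = {-100-, -111-, 00-10, 1-000, 11--0}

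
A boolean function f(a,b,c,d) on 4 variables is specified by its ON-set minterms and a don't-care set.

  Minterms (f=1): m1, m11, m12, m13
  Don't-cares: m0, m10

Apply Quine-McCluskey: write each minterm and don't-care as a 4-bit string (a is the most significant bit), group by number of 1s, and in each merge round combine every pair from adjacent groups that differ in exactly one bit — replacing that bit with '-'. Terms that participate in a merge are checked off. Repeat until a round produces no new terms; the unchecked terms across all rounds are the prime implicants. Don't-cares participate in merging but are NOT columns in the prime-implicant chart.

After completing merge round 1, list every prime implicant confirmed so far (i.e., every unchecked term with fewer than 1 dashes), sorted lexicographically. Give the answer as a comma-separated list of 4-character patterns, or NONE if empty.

size-2^0 implicants → 0000(✓)  0001(✓)  1010(✓)  1011(✓)  1100(✓)  1101(✓)
size-2^1 implicants → 000-  101-  110-
Unchecked terms (primes): 000-, 101-, 110-

NONE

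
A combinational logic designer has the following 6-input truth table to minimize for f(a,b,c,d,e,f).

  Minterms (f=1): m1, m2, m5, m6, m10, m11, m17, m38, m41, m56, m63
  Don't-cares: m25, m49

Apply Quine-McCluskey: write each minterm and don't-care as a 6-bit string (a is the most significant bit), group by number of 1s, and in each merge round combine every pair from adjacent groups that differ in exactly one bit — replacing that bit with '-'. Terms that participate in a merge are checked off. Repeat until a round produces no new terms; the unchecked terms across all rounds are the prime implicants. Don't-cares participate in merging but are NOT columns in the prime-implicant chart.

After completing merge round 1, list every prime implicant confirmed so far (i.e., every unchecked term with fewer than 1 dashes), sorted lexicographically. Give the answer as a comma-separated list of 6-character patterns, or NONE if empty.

101001, 111000, 111111

size-2^0 implicants → 000001(✓)  000010(✓)  000101(✓)  000110(✓)  001010(✓)  001011(✓)  010001(✓)  011001(✓)  100110(✓)  101001  110001(✓)  111000  111111
size-2^1 implicants → -00110  -10001  0-0001  00-010  000-01  000-10  00101-  01-001
Unchecked terms (primes): -00110, -10001, 0-0001, 00-010, 000-01, 000-10, 00101-, 01-001, 101001, 111000, 111111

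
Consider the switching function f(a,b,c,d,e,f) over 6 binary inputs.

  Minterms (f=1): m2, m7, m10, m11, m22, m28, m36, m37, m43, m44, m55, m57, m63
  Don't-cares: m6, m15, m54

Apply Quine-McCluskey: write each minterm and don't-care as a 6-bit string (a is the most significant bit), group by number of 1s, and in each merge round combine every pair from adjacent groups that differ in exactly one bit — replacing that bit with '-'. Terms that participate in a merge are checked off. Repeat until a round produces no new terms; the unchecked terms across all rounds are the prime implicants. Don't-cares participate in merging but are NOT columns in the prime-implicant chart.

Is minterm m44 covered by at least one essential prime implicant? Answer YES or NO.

size-2^0 implicants → 000010(✓)  000110(✓)  000111(✓)  001010(✓)  001011(✓)  001111(✓)  010110(✓)  011100  100100(✓)  100101(✓)  101011(✓)  101100(✓)  110110(✓)  110111(✓)  111001  111111(✓)
size-2^1 implicants → -01011  -10110  0-0110  00-010  00-111  000-10  00011-  001-11  00101-  10-100  10010-  11-111  11011-
Unchecked terms (primes): -01011, -10110, 0-0110, 00-010, 00-111, 000-10, 00011-, 001-11, 00101-, 011100, 10-100, 10010-, 11-111, 11011-, 111001
Minterm coverage:
  m2 ⊆ 00-010,000-10
  m7 ⊆ 00-111,00011-
  m10 ⊆ 00-010,00101-
  m11 ⊆ -01011,001-11,00101-
  m22 ⊆ -10110,0-0110
  m28 ⊆ 011100 [E]
  m36 ⊆ 10-100,10010-
  m37 ⊆ 10010- [E]
  m43 ⊆ -01011 [E]
  m44 ⊆ 10-100 [E]
  m55 ⊆ 11-111,11011-
  m57 ⊆ 111001 [E]
  m63 ⊆ 11-111 [E]
E = {-01011, 011100, 10-100, 10010-, 11-111, 111001}

YES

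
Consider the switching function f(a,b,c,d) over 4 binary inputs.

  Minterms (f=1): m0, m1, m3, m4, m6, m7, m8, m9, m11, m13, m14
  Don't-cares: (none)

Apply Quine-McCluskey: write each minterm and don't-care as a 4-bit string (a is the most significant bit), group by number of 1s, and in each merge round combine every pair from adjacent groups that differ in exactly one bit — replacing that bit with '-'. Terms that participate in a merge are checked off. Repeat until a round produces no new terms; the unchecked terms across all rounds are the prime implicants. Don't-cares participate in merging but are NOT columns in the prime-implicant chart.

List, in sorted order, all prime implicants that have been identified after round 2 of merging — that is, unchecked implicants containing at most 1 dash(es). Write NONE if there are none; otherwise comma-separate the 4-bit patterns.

Round 0: 0000✓ 0001✓ 0011✓ 0100✓ 0110✓ 0111✓ 1000✓ 1001✓ 1011✓ 1101✓ 1110✓
Round 1: -000✓ -001✓ -011✓ -110 0-00 0-11 00-1✓ 000-✓ 01-0 011- 1-01 10-1✓ 100-✓
Round 2: -0-1 -00-
PIs = {-0-1, -00-, -110, 0-00, 0-11, 01-0, 011-, 1-01}

-110, 0-00, 0-11, 01-0, 011-, 1-01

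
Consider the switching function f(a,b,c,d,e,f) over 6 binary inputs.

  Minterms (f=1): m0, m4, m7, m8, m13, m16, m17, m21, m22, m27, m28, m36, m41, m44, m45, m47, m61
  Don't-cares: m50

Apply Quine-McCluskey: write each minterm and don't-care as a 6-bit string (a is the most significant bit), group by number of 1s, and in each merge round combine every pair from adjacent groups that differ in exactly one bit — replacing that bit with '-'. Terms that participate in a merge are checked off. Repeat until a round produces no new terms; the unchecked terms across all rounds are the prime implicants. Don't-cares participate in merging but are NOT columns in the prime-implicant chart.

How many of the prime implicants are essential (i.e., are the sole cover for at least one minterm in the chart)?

size-2^0 implicants → 000000(✓)  000100(✓)  000111  001000(✓)  001101(✓)  010000(✓)  010001(✓)  010101(✓)  010110  011011  011100  100100(✓)  101001(✓)  101100(✓)  101101(✓)  101111(✓)  110010  111101(✓)
size-2^1 implicants → -00100  -01101  0-0000  00-000  000-00  010-01  01000-  1-1101  10-100  101-01  1011-1  10110-
Unchecked terms (primes): -00100, -01101, 0-0000, 00-000, 000-00, 000111, 010-01, 01000-, 010110, 011011, 011100, 1-1101, 10-100, 101-01, 1011-1, 10110-, 110010
Minterm coverage:
  m0 ⊆ 0-0000,00-000,000-00
  m4 ⊆ -00100,000-00
  m7 ⊆ 000111 [E]
  m8 ⊆ 00-000 [E]
  m13 ⊆ -01101 [E]
  m16 ⊆ 0-0000,01000-
  m17 ⊆ 010-01,01000-
  m21 ⊆ 010-01 [E]
  m22 ⊆ 010110 [E]
  m27 ⊆ 011011 [E]
  m28 ⊆ 011100 [E]
  m36 ⊆ -00100,10-100
  m41 ⊆ 101-01 [E]
  m44 ⊆ 10-100,10110-
  m45 ⊆ -01101,1-1101,101-01,1011-1,10110-
  m47 ⊆ 1011-1 [E]
  m61 ⊆ 1-1101 [E]
E = {-01101, 00-000, 000111, 010-01, 010110, 011011, 011100, 1-1101, 101-01, 1011-1}

10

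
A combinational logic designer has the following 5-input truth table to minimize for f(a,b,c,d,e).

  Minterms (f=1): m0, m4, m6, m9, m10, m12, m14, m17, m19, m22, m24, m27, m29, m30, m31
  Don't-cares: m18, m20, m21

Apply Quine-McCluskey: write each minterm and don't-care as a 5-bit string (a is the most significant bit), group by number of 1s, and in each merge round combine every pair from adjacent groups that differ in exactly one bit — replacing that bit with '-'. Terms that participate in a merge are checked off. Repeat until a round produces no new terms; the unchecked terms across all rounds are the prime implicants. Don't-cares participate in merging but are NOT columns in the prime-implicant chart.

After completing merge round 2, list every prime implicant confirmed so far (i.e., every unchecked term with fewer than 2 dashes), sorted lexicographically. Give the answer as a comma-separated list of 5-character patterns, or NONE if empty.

size-2^0 implicants → 00000(✓)  00100(✓)  00110(✓)  01001  01010(✓)  01100(✓)  01110(✓)  10001(✓)  10010(✓)  10011(✓)  10100(✓)  10101(✓)  10110(✓)  11000  11011(✓)  11101(✓)  11110(✓)  11111(✓)
size-2^1 implicants → -0100(✓)  -0110(✓)  -1110(✓)  0-100(✓)  0-110(✓)  00-00  001-0(✓)  01-10  011-0(✓)  1-011  1-101  1-110(✓)  10-01  10-10  100-1  1001-  101-0(✓)  1010-  11-11  111-1  1111-
size-2^2 implicants → --110  -01-0  0-1-0
Unchecked terms (primes): --110, -01-0, 0-1-0, 00-00, 01-10, 01001, 1-011, 1-101, 10-01, 10-10, 100-1, 1001-, 1010-, 11-11, 11000, 111-1, 1111-

00-00, 01-10, 01001, 1-011, 1-101, 10-01, 10-10, 100-1, 1001-, 1010-, 11-11, 11000, 111-1, 1111-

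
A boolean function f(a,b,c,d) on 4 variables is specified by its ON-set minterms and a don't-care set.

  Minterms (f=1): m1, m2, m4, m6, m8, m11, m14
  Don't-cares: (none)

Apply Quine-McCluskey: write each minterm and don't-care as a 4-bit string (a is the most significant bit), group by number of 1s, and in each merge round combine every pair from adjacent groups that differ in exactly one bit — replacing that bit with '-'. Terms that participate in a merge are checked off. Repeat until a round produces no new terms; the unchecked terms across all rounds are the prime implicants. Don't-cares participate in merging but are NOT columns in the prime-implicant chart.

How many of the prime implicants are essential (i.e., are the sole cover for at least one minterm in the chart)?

[col 0] 0001, 0010*, 0100*, 0110*, 1000, 1011, 1110*
[col 1] -110, 0-10, 01-0
Prime implicants: -110, 0-10, 0001, 01-0, 1000, 1011
PI chart (minterm → PIs covering it):
  1 | 0001  (sole → essential)
  2 | 0-10  (sole → essential)
  4 | 01-0  (sole → essential)
  6 | -110,0-10,01-0
  8 | 1000  (sole → essential)
  11 | 1011  (sole → essential)
  14 | -110  (sole → essential)
Essential prime implicants: -110, 0-10, 0001, 01-0, 1000, 1011

6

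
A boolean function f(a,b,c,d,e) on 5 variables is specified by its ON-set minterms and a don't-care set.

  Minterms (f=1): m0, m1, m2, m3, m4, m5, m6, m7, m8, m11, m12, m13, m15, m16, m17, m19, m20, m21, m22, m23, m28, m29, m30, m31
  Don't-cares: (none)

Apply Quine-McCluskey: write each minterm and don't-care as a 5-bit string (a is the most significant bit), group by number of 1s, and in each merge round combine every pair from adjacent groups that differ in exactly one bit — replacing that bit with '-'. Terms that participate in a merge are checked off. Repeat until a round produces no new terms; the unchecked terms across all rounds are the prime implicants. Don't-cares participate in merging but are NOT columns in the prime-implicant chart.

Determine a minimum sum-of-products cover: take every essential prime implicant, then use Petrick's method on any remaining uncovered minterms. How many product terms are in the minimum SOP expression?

7

Round 0: 00000✓ 00001✓ 00010✓ 00011✓ 00100✓ 00101✓ 00110✓ 00111✓ 01000✓ 01011✓ 01100✓ 01101✓ 01111✓ 10000✓ 10001✓ 10011✓ 10100✓ 10101✓ 10110✓ 10111✓ 11100✓ 11101✓ 11110✓ 11111✓
Round 1: -0000✓ -0001✓ -0011✓ -0100✓ -0101✓ -0110✓ -0111✓ -1100✓ -1101✓ -1111✓ 0-000✓ 0-011✓ 0-100✓ 0-101✓ 0-111✓ 00-00✓ 00-01✓ 00-10✓ 00-11✓ 000-0✓ 000-1✓ 0000-✓ 0001-✓ 001-0✓ 001-1✓ 0010-✓ 0011-✓ 01-00✓ 01-11✓ 011-1✓ 0110-✓ 1-100✓ 1-101✓ 1-110✓ 1-111✓ 10-00✓ 10-01✓ 10-11✓ 100-1✓ 1000-✓ 101-0✓ 101-1✓ 1010-✓ 1011-✓ 111-0✓ 111-1✓ 1110-✓ 1111-✓
Round 2: --100✓ --101✓ --111✓ -0-00✓ -0-01✓ -0-11✓ -00-1✓ -000-✓ -01-0✓ -01-1✓ -010-✓ -011-✓ -11-1✓ -110-✓ 0--00 0--11 0-1-1✓ 0-10-✓ 00--0✓ 00--1✓ 00-0-✓ 00-1-✓ 000--✓ 001--✓ 1-1-0✓ 1-1-1✓ 1-10-✓ 1-11-✓ 10--1✓ 10-0-✓ 101--✓ 111--✓
Round 3: --1-1 --10- -0--1 -0-0- -01-- 00--- 1-1--
PIs = {--1-1, --10-, -0--1, -0-0-, -01--, 0--00, 0--11, 00---, 1-1--}
Coverage chart:
  m0: -0-0-,0--00,00---
  m1: -0--1,-0-0-,00---
  m2: 00--- ←essential
  m3: -0--1,0--11,00---
  m4: --10-,-0-0-,-01--,0--00,00---
  m5: --1-1,--10-,-0--1,-0-0-,-01--,00---
  m6: -01--,00---
  m7: --1-1,-0--1,-01--,0--11,00---
  m8: 0--00 ←essential
  m11: 0--11 ←essential
  m12: --10-,0--00
  m13: --1-1,--10-
  m15: --1-1,0--11
  m16: -0-0- ←essential
  m17: -0--1,-0-0-
  m19: -0--1 ←essential
  m20: --10-,-0-0-,-01--,1-1--
  m21: --1-1,--10-,-0--1,-0-0-,-01--,1-1--
  m22: -01--,1-1--
  m23: --1-1,-0--1,-01--,1-1--
  m28: --10-,1-1--
  m29: --1-1,--10-,1-1--
  m30: 1-1-- ←essential
  m31: --1-1,1-1--
Essential: -0--1, -0-0-, 0--00, 0--11, 00---, 1-1--
Petrick residual → --1-1
Min cover (7 terms): ce + b'e + b'd' + a'd'e' + a'de + a'b' + ac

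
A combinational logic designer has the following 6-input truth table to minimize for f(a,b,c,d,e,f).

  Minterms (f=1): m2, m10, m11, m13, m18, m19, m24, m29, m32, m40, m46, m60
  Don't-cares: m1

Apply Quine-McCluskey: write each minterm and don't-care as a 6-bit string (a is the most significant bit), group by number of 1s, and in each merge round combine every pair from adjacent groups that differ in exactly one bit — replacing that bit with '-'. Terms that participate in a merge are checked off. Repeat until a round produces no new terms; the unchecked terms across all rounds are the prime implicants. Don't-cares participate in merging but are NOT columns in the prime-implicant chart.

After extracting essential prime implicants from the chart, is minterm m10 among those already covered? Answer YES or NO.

YES

Round 0: 000001 000010✓ 001010✓ 001011✓ 001101✓ 010010✓ 010011✓ 011000 011101✓ 100000✓ 101000✓ 101110 111100
Round 1: 0-0010 0-1101 00-010 00101- 01001- 10-000
PIs = {0-0010, 0-1101, 00-010, 000001, 00101-, 01001-, 011000, 10-000, 101110, 111100}
Coverage chart:
  m2: 0-0010,00-010
  m10: 00-010,00101-
  m11: 00101- ←essential
  m13: 0-1101 ←essential
  m18: 0-0010,01001-
  m19: 01001- ←essential
  m24: 011000 ←essential
  m29: 0-1101 ←essential
  m32: 10-000 ←essential
  m40: 10-000 ←essential
  m46: 101110 ←essential
  m60: 111100 ←essential
Essential: 0-1101, 00101-, 01001-, 011000, 10-000, 101110, 111100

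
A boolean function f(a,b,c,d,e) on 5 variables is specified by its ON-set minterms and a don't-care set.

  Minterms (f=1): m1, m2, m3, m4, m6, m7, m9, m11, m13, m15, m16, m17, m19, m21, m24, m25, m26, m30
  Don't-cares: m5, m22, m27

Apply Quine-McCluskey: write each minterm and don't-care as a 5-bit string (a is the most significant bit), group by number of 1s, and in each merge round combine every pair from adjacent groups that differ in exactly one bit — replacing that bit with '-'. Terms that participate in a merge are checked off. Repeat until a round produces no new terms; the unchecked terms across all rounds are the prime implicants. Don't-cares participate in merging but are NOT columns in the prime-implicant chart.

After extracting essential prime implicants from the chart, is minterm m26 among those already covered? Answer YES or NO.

[col 0] 00001*, 00010*, 00011*, 00100*, 00101*, 00110*, 00111*, 01001*, 01011*, 01101*, 01111*, 10000*, 10001*, 10011*, 10101*, 10110*, 11000*, 11001*, 11010*, 11011*, 11110*
[col 1] -0001*, -0011*, -0101*, -0110, -1001*, -1011*, 0-001*, 0-011*, 0-101*, 0-111*, 00-01*, 00-10*, 00-11*, 000-1*, 0001-*, 001-0*, 001-1*, 0010-*, 0011-*, 01-01*, 01-11*, 010-1*, 011-1*, 1-000*, 1-001*, 1-011*, 1-110, 10-01*, 100-1*, 1000-*, 11-10, 110-0*, 110-1*, 1100-*, 1101-*
[col 2] --001*, --011*, -0-01, -00-1*, -10-1*, 0--01*, 0--11*, 0-0-1*, 0-1-1*, 00--1*, 00-1-, 001--, 01--1*, 1-0-1*, 1-00-, 110--
[col 3] --0-1, 0---1
Prime implicants: --0-1, -0-01, -0110, 0---1, 00-1-, 001--, 1-00-, 1-110, 11-10, 110--
PI chart (minterm → PIs covering it):
  1 | --0-1,-0-01,0---1
  2 | 00-1-  (sole → essential)
  3 | --0-1,0---1,00-1-
  4 | 001--  (sole → essential)
  6 | -0110,00-1-,001--
  7 | 0---1,00-1-,001--
  9 | --0-1,0---1
  11 | --0-1,0---1
  13 | 0---1  (sole → essential)
  15 | 0---1  (sole → essential)
  16 | 1-00-  (sole → essential)
  17 | --0-1,-0-01,1-00-
  19 | --0-1  (sole → essential)
  21 | -0-01  (sole → essential)
  24 | 1-00-,110--
  25 | --0-1,1-00-,110--
  26 | 11-10,110--
  30 | 1-110,11-10
Essential prime implicants: --0-1, -0-01, 0---1, 00-1-, 001--, 1-00-

NO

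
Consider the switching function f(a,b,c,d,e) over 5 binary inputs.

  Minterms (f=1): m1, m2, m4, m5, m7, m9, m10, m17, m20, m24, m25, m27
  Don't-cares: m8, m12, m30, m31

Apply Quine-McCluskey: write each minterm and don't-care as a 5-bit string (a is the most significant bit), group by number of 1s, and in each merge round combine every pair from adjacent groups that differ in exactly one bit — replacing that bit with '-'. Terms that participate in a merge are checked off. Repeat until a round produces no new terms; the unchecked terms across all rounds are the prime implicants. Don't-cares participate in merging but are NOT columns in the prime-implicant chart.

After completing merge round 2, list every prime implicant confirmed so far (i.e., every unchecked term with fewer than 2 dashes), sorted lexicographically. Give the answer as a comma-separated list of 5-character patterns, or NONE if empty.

-0100, 0-010, 0-100, 00-01, 001-1, 0010-, 01-00, 010-0, 11-11, 110-1, 1111-

size-2^0 implicants → 00001(✓)  00010(✓)  00100(✓)  00101(✓)  00111(✓)  01000(✓)  01001(✓)  01010(✓)  01100(✓)  10001(✓)  10100(✓)  11000(✓)  11001(✓)  11011(✓)  11110(✓)  11111(✓)
size-2^1 implicants → -0001(✓)  -0100  -1000(✓)  -1001(✓)  0-001(✓)  0-010  0-100  00-01  001-1  0010-  01-00  010-0  0100-(✓)  1-001(✓)  11-11  110-1  1100-(✓)  1111-
size-2^2 implicants → --001  -100-
Unchecked terms (primes): --001, -0100, -100-, 0-010, 0-100, 00-01, 001-1, 0010-, 01-00, 010-0, 11-11, 110-1, 1111-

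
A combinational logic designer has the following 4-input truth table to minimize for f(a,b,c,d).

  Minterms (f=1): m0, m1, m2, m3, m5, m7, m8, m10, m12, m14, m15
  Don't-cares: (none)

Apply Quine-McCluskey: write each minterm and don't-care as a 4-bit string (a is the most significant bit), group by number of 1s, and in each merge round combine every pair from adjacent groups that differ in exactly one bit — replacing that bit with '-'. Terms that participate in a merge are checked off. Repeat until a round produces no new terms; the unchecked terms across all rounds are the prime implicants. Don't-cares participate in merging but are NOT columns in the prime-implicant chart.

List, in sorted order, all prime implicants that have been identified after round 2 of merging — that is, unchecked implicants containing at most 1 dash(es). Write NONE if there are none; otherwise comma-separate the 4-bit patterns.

Round 0: 0000✓ 0001✓ 0010✓ 0011✓ 0101✓ 0111✓ 1000✓ 1010✓ 1100✓ 1110✓ 1111✓
Round 1: -000✓ -010✓ -111 0-01✓ 0-11✓ 00-0✓ 00-1✓ 000-✓ 001-✓ 01-1✓ 1-00✓ 1-10✓ 10-0✓ 11-0✓ 111-
Round 2: -0-0 0--1 00-- 1--0
PIs = {-0-0, -111, 0--1, 00--, 1--0, 111-}

-111, 111-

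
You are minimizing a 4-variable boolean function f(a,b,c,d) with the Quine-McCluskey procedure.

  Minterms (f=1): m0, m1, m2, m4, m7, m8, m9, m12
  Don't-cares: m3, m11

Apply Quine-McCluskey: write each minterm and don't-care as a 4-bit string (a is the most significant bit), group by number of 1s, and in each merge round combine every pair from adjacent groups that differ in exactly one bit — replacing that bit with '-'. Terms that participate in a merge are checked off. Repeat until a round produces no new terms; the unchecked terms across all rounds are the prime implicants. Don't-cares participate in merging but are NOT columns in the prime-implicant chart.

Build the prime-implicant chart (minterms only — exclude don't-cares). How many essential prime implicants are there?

3

Round 0: 0000✓ 0001✓ 0010✓ 0011✓ 0100✓ 0111✓ 1000✓ 1001✓ 1011✓ 1100✓
Round 1: -000✓ -001✓ -011✓ -100✓ 0-00✓ 0-11 00-0✓ 00-1✓ 000-✓ 001-✓ 1-00✓ 10-1✓ 100-✓
Round 2: --00 -0-1 -00- 00--
PIs = {--00, -0-1, -00-, 0-11, 00--}
Coverage chart:
  m0: --00,-00-,00--
  m1: -0-1,-00-,00--
  m2: 00-- ←essential
  m4: --00 ←essential
  m7: 0-11 ←essential
  m8: --00,-00-
  m9: -0-1,-00-
  m12: --00 ←essential
Essential: --00, 0-11, 00--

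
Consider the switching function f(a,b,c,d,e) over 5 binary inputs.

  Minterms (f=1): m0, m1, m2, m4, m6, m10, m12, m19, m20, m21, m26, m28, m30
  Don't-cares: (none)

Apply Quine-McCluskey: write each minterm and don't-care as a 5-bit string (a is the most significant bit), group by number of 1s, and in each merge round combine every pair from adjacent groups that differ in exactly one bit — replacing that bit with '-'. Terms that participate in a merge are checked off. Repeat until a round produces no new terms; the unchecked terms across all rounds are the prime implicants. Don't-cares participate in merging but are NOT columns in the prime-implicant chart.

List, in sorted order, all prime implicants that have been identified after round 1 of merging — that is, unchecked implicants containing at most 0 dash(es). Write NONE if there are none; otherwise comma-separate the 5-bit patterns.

size-2^0 implicants → 00000(✓)  00001(✓)  00010(✓)  00100(✓)  00110(✓)  01010(✓)  01100(✓)  10011  10100(✓)  10101(✓)  11010(✓)  11100(✓)  11110(✓)
size-2^1 implicants → -0100(✓)  -1010  -1100(✓)  0-010  0-100(✓)  00-00(✓)  00-10(✓)  000-0(✓)  0000-  001-0(✓)  1-100(✓)  1010-  11-10  111-0
size-2^2 implicants → --100  00--0
Unchecked terms (primes): --100, -1010, 0-010, 00--0, 0000-, 10011, 1010-, 11-10, 111-0

10011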